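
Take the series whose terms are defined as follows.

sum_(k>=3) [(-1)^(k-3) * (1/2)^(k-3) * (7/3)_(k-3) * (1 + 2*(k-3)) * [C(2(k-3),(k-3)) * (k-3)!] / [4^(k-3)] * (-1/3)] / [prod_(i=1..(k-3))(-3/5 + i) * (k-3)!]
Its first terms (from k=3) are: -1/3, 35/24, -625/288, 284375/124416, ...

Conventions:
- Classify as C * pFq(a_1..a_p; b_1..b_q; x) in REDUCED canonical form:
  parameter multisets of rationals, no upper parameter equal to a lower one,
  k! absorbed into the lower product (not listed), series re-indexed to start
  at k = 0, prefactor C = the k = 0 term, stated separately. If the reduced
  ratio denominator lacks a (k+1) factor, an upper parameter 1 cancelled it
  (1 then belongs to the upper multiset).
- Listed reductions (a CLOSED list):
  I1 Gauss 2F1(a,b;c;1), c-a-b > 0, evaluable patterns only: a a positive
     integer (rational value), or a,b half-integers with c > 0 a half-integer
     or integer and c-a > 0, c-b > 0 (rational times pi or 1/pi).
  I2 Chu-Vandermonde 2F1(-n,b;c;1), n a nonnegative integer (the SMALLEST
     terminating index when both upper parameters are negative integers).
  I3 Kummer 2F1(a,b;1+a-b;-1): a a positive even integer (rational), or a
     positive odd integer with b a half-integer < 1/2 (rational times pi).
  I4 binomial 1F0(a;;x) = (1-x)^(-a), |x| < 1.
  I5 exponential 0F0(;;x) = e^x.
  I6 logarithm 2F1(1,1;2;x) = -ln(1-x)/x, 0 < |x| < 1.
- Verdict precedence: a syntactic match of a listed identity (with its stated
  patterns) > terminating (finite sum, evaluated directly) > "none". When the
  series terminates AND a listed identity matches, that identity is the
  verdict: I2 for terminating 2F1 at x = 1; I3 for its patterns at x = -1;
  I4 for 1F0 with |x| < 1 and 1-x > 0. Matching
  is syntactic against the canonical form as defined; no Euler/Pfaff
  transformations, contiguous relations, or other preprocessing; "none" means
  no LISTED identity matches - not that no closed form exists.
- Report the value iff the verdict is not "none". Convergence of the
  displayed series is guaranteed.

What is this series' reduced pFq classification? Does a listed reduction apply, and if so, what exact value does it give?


First insight: from the first term -1/3: the (-1)^k factor (prefactor -1/3) folds into the argument's sign.
Step ratio: r(k) = (-1/2) * (k+3/2) (k+7/3) / [(k+2/5) (k+1)] ; factor over Q: parameters, x = (-1/2), and C = -1/3.

x = -1/2 here; the reduced form reads 2F1, upper {3/2, 7/3}, lower {2/5}, C = -1/3. Verdict: none. Every listed pattern misses the 2F1 form at -1/2, upper {3/2, 7/3}.


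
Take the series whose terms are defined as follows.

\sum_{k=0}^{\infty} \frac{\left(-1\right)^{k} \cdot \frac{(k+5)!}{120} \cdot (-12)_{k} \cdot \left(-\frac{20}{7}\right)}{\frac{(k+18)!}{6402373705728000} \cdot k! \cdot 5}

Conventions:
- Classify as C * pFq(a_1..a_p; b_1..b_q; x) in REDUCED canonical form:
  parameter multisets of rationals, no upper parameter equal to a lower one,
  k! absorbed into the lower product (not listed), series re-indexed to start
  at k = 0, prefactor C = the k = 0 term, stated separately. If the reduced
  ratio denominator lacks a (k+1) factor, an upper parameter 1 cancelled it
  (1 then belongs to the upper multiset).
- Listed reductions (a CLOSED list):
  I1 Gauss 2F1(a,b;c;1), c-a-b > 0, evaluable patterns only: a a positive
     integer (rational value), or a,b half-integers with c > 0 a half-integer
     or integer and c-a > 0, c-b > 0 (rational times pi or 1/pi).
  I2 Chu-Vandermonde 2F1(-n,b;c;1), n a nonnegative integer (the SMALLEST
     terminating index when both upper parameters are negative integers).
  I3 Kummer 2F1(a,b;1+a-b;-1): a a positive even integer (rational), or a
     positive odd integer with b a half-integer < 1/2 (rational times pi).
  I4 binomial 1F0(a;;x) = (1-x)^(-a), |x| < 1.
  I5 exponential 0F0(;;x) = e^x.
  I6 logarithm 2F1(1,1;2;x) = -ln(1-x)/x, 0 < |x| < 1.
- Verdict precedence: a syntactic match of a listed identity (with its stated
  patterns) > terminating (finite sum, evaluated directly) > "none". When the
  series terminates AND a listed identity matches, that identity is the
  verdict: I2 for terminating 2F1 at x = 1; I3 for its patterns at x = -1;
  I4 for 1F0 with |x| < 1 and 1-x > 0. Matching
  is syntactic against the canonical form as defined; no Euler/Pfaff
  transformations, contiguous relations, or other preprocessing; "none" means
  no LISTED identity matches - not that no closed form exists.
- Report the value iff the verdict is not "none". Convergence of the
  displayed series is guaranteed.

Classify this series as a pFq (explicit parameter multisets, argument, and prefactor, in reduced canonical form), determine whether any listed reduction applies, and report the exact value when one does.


With C = -\frac{4}{7}: the canonical form is 2F1(-12, 6; 19; -1). Verdict (x = -1): Kummer's theorem (I3) applies (x = -1; c = 19 equals 1+a-b for upper {-12, 6}: listed pattern). Value: -\frac{816}{35}.

Key observation: with t_0 = -\frac{4}{7}, the factorial ratio (C = -4/7) (k+a-1)!/(a-1)! is a rising factorial (a)_k.
Adjacent-term ratio: r(k) = -1 * (k-12) (k+6) / [(k+19) (k+1)] - rational; roots negated = parameters, x = -1, C = -\frac{4}{7}.


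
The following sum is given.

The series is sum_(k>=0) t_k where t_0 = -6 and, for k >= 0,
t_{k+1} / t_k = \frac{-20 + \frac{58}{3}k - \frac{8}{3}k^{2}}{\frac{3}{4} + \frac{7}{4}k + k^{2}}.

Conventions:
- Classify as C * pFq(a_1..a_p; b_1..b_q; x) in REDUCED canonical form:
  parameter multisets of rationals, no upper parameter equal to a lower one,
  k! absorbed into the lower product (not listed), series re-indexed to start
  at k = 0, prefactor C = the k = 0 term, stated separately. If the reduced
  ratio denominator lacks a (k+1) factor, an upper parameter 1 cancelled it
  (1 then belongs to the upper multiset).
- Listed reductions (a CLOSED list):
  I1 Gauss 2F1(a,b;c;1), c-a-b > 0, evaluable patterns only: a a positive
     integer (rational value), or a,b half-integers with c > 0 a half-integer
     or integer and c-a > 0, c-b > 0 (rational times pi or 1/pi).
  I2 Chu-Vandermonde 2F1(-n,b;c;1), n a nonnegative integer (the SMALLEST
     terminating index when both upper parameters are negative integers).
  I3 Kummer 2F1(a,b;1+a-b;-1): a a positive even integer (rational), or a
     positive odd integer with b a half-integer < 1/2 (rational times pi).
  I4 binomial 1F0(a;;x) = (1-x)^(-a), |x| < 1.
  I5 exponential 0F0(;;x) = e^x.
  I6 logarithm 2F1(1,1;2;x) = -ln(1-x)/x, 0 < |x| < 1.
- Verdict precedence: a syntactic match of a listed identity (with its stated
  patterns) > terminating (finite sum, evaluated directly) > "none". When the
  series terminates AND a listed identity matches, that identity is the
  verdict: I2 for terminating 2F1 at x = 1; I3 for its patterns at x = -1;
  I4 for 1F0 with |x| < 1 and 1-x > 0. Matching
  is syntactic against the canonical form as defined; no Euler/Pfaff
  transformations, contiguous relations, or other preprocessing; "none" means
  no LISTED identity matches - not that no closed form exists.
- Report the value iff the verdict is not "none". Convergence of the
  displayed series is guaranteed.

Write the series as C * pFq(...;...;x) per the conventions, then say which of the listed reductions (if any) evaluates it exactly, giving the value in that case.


Classification (C = -6): 2F1 with upper {-6, -\frac{5}{4}}, lower {\frac{3}{4}}, argument x = -\frac{8}{3}. Verdict: terminating. With -6 upstairs the series is a 7-term polynomial sum; evaluated term by term. Sum: -\frac{3220885298}{8176707}.

Structural cue: x = -\frac{8}{3} and factor the ratio over Q (prefactor -6): negated roots = parameters.
Ratio: r(k) = -\frac{8}{3} * (k-6) (k-\frac{5}{4}) / [(k+\frac{3}{4}) (k+1)] - rational in k, leading ratio -\frac{8}{3}; with t_0 = -6, classification follows.


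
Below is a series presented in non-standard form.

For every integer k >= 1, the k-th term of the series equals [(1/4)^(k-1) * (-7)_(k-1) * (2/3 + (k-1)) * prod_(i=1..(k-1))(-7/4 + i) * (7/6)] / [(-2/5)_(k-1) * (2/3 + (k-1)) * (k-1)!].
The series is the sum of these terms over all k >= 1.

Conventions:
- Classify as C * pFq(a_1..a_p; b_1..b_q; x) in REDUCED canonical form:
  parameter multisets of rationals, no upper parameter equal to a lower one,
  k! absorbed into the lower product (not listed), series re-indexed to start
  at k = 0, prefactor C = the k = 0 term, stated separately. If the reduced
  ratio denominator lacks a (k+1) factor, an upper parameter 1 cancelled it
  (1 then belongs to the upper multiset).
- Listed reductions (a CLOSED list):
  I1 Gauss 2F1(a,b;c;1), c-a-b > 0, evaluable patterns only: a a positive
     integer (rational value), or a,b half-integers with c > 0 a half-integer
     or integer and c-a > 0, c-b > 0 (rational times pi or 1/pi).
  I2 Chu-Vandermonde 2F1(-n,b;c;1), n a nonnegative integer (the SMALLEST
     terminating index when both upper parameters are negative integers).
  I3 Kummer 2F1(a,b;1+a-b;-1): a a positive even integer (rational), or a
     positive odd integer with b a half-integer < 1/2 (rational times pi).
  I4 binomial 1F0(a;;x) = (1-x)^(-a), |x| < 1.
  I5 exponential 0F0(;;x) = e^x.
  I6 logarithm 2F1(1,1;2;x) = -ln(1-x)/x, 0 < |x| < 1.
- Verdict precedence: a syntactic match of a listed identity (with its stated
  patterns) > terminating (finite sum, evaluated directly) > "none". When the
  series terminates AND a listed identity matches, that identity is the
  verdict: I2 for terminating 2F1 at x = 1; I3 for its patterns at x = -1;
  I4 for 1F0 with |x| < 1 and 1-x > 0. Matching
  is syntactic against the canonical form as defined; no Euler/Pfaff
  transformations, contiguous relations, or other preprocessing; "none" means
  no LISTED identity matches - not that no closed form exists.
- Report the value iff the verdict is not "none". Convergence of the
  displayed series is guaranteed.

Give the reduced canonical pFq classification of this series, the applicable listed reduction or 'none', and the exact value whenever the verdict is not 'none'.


Classification (C = 7/6): 2F1 with upper {-7, -3/4}, lower {-2/5}, argument x = 1/4. Verdict: terminating. (-7)_k vanishes past k = 7, leaving a 8-term sum, computed directly. Sum: -36592313450987/20547123544064.

Structural cue: from the first term 7/6: the running product (prefactor 7/6) telescopes to a rising factorial.
Term ratio: r(k) = (1/4) * (k-7) (k-3/4) / [(k-2/5) (k+1)] - rational in k, leading ratio (1/4); with t_0 = 7/6, classification follows.


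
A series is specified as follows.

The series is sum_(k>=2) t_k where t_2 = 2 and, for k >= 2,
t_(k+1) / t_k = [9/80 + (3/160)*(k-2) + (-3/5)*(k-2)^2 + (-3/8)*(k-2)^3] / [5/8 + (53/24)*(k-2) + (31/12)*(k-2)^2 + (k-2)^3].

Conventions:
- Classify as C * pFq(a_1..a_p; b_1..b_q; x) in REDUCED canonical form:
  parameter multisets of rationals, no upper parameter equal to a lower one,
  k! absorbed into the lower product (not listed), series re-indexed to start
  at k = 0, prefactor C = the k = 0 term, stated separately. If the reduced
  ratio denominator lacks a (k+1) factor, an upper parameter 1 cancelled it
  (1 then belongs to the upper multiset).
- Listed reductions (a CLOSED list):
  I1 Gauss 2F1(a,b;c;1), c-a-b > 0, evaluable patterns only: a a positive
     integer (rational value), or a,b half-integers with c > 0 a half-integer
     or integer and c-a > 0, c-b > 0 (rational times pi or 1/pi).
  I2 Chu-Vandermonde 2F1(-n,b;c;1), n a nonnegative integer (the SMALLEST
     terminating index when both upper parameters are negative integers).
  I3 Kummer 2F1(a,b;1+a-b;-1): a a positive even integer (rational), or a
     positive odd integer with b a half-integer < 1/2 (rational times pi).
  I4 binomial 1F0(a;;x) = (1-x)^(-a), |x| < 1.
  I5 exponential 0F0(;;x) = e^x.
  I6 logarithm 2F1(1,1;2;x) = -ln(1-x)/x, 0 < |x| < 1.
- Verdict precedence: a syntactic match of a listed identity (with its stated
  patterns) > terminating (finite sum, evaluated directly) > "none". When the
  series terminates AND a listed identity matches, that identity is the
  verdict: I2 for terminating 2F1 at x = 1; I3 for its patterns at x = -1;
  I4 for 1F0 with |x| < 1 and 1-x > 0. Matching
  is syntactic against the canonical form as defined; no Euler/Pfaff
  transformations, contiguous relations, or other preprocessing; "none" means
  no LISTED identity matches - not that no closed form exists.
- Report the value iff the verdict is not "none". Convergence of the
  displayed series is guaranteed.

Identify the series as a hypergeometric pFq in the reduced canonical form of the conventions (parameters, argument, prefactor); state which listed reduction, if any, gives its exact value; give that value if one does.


With C = 2: the canonical form is 3F2(-2/5, 1/2, 3/2; 3/4, 5/6; -3/8). Verdict: none. Every listed pattern misses the 3F2 form at -3/8, upper {-2/5, 1/2, 3/2}.

First insight: from the first term 2: factor the ratio over Q (prefactor 2): negated roots = parameters.
Consecutive-term ratio: r(k) = (-3/8) * (k-2/5) (k+1/2) (k+3/2) / [(k+3/4) (k+5/6) (k+1)] - rational in k. x = (-3/8); t_0 = 2; negate the roots.


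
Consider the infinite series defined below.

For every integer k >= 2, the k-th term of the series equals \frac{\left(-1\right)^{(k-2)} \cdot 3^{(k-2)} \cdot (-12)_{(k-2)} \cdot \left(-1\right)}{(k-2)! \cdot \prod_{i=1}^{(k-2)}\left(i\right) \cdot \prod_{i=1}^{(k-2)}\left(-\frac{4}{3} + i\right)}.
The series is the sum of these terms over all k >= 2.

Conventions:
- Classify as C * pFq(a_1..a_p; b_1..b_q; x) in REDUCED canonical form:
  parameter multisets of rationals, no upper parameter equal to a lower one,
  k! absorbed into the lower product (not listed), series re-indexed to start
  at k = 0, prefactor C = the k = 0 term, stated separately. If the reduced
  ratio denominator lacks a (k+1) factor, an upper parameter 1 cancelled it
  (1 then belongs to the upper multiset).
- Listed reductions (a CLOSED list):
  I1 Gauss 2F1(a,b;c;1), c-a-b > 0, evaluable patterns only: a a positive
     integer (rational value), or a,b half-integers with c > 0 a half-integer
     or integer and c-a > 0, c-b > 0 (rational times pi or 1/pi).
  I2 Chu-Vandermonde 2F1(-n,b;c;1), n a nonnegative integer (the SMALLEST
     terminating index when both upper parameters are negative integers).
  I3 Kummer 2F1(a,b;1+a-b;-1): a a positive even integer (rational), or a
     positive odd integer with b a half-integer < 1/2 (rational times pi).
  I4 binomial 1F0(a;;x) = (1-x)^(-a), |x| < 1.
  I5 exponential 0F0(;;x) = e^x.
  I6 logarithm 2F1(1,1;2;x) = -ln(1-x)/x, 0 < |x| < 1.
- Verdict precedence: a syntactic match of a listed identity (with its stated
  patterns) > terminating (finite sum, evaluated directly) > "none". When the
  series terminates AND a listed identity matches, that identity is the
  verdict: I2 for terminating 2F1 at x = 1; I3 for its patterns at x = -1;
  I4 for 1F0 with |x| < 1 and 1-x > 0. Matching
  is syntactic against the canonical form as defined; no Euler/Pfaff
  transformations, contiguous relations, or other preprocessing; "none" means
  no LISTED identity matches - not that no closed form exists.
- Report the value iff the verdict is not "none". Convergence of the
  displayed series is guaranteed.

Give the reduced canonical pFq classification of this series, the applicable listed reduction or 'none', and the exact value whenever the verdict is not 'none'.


At argument -3: a 1F2 with upper {-12}, lower {-\frac{1}{3}, 1}, scaled by C = -1. Verdict: terminating - upper parameter -12 makes this a finite sum (last index 12), evaluated exactly. Sum: \frac{4130450529799396130189}{654593118699520000}.

Key step: t_0 being -1, the lower running product (C = -1, x = -3) is a rising factorial.
Term ratio: r(k) = -3 * (k-12) / [(k-\frac{1}{3}) (k+1) (k+1)] - rational in k, leading ratio -3; with t_0 = -1, classification follows.


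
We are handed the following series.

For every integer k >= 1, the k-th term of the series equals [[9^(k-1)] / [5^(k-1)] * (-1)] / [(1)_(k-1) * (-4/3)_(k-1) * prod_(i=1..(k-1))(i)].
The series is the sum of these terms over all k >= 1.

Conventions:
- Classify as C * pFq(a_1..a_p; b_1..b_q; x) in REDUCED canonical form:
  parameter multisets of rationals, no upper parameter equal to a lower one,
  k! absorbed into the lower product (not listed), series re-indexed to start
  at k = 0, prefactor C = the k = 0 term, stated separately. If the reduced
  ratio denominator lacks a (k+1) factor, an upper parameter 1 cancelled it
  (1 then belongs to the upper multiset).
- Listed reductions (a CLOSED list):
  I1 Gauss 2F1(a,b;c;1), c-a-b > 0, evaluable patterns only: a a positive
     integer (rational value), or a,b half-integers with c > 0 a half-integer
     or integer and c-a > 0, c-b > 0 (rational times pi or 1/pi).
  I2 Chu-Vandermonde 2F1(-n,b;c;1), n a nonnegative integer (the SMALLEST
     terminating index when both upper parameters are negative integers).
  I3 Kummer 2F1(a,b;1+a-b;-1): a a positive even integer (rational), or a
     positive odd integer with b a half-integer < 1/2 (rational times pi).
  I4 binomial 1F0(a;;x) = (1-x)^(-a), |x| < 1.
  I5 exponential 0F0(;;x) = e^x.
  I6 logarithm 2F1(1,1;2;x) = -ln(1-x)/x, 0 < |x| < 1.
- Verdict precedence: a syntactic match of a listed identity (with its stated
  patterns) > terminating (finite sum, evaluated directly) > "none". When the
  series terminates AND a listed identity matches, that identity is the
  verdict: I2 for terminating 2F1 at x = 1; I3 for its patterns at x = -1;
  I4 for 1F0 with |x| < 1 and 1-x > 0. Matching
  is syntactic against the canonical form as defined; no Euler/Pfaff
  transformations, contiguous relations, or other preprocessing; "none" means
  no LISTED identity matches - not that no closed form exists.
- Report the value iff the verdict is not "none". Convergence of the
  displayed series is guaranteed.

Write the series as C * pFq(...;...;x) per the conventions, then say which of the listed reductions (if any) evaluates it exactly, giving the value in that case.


Canonical form: C = -1 times 0F2 with upper {-}, lower {-4/3, 1}, x = 9/5. Verdict: none. No listed pattern accepts 0F2(-; -4/3, 1; 9/5).

First insight: from the first term -1: the two geometric factors (C = -1, x = 9/5) combine into one argument.
Step ratio: r(k) = (9/5) * 1 / [(k-4/3) (k+1) (k+1)] - poly over poly, x = (9/5) from leading terms; C = -1 at k = 0.


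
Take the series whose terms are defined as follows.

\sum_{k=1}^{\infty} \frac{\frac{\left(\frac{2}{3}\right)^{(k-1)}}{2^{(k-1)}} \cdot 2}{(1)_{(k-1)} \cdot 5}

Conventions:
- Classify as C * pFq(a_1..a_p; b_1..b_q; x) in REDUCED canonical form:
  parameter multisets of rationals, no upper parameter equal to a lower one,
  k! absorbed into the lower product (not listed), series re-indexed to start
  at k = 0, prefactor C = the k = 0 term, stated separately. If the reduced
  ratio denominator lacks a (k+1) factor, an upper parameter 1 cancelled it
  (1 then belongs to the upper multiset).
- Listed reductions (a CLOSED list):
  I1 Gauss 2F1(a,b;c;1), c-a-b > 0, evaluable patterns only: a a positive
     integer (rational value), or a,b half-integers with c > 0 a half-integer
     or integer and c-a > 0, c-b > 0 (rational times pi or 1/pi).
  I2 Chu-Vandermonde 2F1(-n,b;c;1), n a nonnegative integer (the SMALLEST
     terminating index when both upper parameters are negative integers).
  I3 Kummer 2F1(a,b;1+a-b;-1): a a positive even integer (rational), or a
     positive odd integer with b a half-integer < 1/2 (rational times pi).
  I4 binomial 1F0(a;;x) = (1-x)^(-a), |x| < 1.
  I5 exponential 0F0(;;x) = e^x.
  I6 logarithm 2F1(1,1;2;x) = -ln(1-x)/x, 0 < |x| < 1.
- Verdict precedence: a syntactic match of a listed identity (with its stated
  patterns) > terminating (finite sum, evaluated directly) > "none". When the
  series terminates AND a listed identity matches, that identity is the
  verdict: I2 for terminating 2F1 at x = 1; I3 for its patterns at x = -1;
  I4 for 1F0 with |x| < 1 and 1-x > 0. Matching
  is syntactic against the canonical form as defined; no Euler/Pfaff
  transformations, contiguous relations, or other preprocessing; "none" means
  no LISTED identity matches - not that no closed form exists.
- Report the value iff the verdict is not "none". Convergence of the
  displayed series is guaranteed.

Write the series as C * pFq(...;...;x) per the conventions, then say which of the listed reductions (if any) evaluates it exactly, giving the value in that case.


Canonical form: C = \frac{2}{5} times 0F0 with upper {-}, lower {-}, x = \frac{1}{3}. Verdict: exponential (I5) applies (the 0F0 exponential series at x = \frac{1}{3}). Sum: \frac{2}{5} \cdot e^{\frac{1}{3}}.

The tell: with t_0 = \frac{2}{5}, (1)_k (C = 2/5, x = 1/3) is k! itself.
Adjacent-term ratio: r(k) = \frac{1}{3} * 1 / [(k+1)] - rational in k, leading ratio \frac{1}{3}; with t_0 = \frac{2}{5}, classification follows.


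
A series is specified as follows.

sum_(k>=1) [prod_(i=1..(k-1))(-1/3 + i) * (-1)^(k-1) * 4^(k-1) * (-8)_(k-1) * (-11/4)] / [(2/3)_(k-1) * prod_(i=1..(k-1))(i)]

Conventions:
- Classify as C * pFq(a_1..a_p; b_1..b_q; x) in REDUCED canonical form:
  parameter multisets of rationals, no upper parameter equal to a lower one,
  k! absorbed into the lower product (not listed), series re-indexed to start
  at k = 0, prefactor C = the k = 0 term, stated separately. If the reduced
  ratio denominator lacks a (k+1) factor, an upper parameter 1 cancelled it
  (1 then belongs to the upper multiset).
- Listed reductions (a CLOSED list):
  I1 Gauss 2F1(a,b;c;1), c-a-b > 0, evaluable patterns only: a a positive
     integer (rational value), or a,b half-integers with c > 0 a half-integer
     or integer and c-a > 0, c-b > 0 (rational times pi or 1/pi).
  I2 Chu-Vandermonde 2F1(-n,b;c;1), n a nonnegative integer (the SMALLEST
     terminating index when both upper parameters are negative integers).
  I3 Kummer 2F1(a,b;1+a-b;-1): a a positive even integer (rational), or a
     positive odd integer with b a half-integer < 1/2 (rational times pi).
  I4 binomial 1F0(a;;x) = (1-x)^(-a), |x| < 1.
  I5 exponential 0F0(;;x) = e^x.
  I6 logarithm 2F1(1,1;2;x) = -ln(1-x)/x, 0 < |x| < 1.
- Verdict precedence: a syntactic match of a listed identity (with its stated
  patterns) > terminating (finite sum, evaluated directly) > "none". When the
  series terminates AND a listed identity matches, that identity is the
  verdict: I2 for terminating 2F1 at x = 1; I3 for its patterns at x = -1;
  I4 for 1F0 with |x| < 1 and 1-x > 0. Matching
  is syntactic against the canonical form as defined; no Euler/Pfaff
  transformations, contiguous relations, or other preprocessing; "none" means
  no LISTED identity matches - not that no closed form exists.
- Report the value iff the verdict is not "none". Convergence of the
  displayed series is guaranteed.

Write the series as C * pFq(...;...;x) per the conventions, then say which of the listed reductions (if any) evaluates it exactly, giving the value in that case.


Classification (C = -11/4): 1F0 with upper {-8}, lower {-}, argument x = -4. Verdict: terminating - upper -8 stops the sum at k = 8; the 9 terms are added exactly. Sum: -4296875/4.

Key observation: from the first term -11/4: the product of the first k integers (C = -11/4) is k!.
Adjacent-term ratio: r(k) = (-4) * (k-8) / [(k+1)] - rational in k. x = (-4); t_0 = -11/4; negate the roots.


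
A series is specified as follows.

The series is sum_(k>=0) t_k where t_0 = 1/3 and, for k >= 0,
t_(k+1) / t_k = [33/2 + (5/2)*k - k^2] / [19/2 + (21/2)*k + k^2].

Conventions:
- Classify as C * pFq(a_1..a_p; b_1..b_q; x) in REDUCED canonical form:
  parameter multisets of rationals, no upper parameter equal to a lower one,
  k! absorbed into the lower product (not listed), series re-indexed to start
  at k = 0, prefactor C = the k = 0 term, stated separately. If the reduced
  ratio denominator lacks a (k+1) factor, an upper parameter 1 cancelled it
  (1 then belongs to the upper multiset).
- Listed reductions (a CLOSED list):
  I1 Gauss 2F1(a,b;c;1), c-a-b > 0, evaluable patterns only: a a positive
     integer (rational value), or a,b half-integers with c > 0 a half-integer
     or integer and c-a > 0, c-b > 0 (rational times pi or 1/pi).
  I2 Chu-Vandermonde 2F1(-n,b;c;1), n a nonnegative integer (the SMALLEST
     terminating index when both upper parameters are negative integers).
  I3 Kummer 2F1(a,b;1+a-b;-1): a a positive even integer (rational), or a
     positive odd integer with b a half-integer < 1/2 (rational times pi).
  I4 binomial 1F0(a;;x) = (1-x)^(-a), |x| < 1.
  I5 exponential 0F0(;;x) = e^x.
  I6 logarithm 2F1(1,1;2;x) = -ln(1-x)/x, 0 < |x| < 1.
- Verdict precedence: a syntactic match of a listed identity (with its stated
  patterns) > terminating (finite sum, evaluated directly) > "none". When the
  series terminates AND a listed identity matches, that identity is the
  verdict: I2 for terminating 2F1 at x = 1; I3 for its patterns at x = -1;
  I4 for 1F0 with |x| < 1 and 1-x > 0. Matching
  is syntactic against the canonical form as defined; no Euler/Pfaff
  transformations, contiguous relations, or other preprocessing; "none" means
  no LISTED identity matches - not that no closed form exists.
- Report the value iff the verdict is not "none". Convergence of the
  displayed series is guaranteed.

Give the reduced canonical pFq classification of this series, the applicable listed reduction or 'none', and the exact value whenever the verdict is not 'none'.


At argument -1: a 2F1 with upper {-11/2, 3}, lower {19/2}, scaled by C = 1/3. Verdict: the Kummer evaluation I3 applies (x = -1; c = 19/2 equals 1+a-b for upper {-11/2, 3}: listed pattern). Exact value: (36465/65536) * pi.

Key step: t_0 = 1/3 here, and the expanded ratio factors over Q; C = 1/3, roots give parameters.
Adjacent-term ratio: r(k) = (-1) * (k-11/2) (k+3) / [(k+19/2) (k+1)] - rational; roots negated = parameters, x = (-1), C = 1/3.


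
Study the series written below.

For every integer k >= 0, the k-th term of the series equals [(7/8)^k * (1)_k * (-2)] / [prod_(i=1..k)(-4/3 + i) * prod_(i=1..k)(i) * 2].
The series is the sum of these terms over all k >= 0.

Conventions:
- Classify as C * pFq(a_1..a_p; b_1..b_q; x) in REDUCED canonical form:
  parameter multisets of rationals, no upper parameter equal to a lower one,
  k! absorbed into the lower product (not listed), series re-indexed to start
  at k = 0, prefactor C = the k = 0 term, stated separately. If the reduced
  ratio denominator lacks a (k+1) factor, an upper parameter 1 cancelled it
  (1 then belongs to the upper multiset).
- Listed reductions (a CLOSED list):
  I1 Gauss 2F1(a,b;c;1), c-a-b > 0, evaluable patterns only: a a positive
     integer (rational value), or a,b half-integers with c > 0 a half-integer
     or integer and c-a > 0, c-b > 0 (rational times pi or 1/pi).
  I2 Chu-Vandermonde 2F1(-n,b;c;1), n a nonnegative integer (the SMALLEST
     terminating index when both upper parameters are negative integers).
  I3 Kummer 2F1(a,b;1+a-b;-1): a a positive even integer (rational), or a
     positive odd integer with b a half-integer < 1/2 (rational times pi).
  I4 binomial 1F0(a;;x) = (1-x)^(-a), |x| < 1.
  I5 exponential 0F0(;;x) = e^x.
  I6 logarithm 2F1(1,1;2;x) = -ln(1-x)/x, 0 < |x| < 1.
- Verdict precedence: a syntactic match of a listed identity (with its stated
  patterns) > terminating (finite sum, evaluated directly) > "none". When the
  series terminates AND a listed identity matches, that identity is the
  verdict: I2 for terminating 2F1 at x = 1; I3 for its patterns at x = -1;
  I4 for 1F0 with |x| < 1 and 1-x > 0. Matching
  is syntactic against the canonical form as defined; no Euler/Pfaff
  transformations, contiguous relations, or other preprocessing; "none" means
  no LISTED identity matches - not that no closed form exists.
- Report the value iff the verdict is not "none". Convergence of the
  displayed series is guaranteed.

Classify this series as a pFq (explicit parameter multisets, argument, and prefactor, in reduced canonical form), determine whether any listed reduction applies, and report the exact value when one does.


This is -1 * 1F1(1; -1/3; 7/8) in reduced canonical form. Verdict: none. Every listed pattern misses the 1F1 form at 7/8, upper {1}.

Key observation: from the first term -1: the lower running product (prefactor -1) is a rising factorial.
Consecutive-term ratio: r(k) = (7/8) * (k+1) / [(k-1/3) (k+1)] - poly over poly, x = (7/8) from leading terms; C = -1 at k = 0.


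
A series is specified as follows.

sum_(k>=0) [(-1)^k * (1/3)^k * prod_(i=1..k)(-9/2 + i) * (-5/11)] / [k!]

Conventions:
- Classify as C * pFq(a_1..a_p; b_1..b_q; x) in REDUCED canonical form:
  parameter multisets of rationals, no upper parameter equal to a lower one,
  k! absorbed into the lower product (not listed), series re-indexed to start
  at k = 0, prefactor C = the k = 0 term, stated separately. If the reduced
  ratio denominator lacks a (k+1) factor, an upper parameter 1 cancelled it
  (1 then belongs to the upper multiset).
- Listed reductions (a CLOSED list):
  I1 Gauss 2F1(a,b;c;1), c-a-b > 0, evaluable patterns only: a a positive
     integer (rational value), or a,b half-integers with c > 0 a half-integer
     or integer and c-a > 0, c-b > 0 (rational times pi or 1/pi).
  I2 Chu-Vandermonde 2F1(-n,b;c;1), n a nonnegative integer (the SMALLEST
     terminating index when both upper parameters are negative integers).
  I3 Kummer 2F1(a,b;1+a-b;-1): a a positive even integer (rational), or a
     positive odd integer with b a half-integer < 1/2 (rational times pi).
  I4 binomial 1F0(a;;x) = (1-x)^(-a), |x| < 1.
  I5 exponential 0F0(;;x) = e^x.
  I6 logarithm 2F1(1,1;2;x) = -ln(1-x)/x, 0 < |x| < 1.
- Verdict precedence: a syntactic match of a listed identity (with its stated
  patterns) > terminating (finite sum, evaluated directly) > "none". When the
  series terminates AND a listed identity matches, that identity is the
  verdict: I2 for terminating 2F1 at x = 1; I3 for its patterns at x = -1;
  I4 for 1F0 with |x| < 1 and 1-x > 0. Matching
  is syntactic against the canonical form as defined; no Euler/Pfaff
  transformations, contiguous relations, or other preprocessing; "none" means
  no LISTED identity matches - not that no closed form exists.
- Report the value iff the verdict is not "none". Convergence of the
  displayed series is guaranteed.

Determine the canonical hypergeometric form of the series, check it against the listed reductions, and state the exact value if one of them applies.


Key observation: t_0 being -5/11, the running product (C = -5/11, x = -1/3) telescopes to a rising factorial.
Ratio: r(k) = (-1/3) * (k-7/2) / [(k+1)] - poly over poly, x = (-1/3) from leading terms; C = -5/11 at k = 0.

Reduced: x = -1/3, 1F0, upper = {-7/2}, lower = {-}, C = -5/11. Verdict: this is the I4 binomial reduction (the 1F0 binomial series: exponent 7/2, x = -1/3). Value: (-5/11) * (4/3)^(7/2).


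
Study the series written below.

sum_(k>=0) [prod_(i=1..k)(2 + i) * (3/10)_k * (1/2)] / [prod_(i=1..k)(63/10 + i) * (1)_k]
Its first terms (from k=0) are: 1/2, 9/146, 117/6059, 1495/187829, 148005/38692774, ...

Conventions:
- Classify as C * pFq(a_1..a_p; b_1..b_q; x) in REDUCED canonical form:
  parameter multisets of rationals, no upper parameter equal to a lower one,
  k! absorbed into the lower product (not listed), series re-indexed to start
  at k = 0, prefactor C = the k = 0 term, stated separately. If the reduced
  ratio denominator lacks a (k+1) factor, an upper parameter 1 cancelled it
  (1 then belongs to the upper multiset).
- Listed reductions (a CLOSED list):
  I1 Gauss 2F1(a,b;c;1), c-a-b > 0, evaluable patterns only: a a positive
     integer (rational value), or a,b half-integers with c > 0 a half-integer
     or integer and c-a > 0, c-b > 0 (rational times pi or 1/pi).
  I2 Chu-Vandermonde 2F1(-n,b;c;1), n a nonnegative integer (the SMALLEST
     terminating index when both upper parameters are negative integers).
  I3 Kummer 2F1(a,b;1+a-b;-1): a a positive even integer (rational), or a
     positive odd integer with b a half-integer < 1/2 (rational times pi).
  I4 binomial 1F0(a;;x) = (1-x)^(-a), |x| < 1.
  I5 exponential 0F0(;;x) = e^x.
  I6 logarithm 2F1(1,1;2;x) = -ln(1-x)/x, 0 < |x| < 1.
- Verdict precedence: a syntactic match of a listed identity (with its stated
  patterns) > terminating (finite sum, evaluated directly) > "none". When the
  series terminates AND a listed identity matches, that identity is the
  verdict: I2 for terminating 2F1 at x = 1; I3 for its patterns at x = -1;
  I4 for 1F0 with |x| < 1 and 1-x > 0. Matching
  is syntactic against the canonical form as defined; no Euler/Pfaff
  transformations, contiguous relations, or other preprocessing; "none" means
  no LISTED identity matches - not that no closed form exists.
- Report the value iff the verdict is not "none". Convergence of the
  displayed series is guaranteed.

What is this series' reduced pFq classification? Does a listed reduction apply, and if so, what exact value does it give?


This is 1/2 * 2F1(3/10, 3; 73/10; 1) in reduced canonical form. Verdict: this is Gauss's theorem (I1) (x = 1: the Gamma ratio telescopes since c-a-b = 4 > 0 and a = 3 in Z>0). Value: 47859/80000.

First insight: from the first term 1/2: the lower running product (C = 1/2) is a rising factorial.
Step ratio: r(k) = 1 * (k+3/10) (k+3) / [(k+73/10) (k+1)] - rational in k. x = 1; t_0 = 1/2; negate the roots.


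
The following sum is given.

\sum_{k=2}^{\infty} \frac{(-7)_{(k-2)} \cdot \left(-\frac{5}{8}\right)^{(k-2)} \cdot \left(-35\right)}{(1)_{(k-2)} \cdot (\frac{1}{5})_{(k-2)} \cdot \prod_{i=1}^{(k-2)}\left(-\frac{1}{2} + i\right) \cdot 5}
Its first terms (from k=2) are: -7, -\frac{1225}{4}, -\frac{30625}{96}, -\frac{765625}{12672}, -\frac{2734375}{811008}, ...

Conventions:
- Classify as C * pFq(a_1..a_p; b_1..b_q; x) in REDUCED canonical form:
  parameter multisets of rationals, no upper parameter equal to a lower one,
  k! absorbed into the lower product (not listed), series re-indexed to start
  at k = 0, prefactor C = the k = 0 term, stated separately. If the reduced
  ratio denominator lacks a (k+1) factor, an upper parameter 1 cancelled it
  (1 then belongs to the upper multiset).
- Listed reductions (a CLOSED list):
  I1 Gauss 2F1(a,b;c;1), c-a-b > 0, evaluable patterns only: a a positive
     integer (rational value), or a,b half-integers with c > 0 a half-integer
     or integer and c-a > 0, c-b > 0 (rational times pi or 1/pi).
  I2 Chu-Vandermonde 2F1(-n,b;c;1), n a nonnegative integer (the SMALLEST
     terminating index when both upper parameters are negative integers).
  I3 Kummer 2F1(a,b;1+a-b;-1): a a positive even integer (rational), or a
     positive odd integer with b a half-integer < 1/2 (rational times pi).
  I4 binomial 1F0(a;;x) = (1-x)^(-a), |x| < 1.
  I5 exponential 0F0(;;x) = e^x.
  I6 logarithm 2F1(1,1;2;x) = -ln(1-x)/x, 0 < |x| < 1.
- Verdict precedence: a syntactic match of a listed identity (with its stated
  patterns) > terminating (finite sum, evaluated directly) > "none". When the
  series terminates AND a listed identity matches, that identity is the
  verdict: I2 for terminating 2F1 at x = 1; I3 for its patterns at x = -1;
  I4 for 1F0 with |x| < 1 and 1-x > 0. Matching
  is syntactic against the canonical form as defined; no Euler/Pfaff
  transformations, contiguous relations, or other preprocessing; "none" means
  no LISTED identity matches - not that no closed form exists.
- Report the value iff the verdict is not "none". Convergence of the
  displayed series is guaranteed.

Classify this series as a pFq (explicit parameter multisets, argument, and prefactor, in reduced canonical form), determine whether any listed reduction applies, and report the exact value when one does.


The series (x = -\frac{5}{8}) is 1F2: upper {-7}, lower {\frac{1}{5}, \frac{1}{2}}, prefactor -7. Verdict: terminating - the sum ends at index 7 because -7 is a negative integer; exact evaluation follows. Sum: -\frac{787083611832746233}{1130675536134144}.

First insight: x = -\frac{5}{8} and the lower running product (C = -7) is a rising factorial.
Step ratio: r(k) = -\frac{5}{8} * (k-7) / [(k+\frac{1}{5}) (k+\frac{1}{2}) (k+1)] - rational in k. x = -\frac{5}{8}; t_0 = -7; negate the roots.


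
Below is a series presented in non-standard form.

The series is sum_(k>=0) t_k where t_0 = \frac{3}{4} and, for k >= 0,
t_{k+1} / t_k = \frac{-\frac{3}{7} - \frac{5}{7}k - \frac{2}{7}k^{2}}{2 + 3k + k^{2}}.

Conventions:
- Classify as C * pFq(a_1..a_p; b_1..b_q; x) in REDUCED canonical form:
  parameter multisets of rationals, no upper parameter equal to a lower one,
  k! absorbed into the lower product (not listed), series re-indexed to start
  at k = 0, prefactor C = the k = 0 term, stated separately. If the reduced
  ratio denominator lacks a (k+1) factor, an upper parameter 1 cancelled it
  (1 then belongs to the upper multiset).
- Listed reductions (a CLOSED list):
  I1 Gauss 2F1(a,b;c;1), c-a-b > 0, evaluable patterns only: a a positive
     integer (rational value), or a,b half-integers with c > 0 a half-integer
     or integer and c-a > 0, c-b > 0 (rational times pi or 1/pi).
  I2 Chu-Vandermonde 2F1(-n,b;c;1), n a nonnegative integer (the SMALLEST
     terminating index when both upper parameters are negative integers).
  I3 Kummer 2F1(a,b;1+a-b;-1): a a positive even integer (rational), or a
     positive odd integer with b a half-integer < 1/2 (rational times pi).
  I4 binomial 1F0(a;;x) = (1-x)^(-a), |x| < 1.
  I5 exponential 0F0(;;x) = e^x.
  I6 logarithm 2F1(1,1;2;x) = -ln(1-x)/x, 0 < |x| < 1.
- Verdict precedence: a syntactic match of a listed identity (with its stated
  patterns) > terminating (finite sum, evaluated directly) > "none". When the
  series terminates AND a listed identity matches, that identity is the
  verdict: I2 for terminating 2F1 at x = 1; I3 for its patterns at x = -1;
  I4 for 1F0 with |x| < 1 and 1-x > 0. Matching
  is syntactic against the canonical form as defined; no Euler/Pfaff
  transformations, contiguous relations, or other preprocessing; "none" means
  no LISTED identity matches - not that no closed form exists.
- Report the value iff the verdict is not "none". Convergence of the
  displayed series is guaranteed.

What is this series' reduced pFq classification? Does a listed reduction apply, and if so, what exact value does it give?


Structural cue: x = -\frac{2}{7} and factor the ratio over Q (prefactor 3/4): negated roots = parameters.
Term ratio: r(k) = -\frac{2}{7} * (k+1) (k+\frac{3}{2}) / [(k+2) (k+1)] - poly over poly, x = -\frac{2}{7} from leading terms; C = \frac{3}{4} at k = 0.

x = -\frac{2}{7} here; the reduced form reads 2F1, upper {1, \frac{3}{2}}, lower {2}, C = \frac{3}{4}. Verdict: none. No listed pattern accepts 2F1(1, \frac{3}{2}; 2; -\frac{2}{7}).


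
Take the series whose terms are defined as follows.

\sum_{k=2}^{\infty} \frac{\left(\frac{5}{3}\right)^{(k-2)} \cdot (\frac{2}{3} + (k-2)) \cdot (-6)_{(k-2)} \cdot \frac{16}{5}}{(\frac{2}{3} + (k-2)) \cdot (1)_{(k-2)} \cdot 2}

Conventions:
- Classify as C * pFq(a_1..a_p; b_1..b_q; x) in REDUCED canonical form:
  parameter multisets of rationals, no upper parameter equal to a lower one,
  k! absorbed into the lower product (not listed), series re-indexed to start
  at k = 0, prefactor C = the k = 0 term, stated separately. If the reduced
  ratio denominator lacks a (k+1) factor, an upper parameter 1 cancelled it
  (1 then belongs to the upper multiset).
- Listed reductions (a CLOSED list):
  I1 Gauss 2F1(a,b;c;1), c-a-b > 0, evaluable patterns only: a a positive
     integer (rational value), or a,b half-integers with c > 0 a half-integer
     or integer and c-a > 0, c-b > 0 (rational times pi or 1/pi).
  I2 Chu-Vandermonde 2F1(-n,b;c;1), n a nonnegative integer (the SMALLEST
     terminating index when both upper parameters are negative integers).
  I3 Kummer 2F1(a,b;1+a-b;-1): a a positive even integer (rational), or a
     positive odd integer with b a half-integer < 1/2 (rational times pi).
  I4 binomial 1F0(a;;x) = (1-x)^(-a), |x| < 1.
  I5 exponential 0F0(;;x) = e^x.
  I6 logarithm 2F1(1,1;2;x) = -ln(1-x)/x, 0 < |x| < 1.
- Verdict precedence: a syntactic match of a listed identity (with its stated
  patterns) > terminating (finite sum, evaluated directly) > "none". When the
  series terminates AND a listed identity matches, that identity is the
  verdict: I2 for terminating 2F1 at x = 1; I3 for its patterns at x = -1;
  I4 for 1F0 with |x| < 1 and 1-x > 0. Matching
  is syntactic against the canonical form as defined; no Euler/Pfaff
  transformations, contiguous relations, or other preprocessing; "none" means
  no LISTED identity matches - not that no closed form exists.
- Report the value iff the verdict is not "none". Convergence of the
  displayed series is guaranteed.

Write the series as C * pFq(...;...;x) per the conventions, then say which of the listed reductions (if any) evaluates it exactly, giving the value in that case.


Key observation: t_0 being \frac{8}{5}, the constant factors (C = 8/5, x = 5/3) combine into one prefactor.
Adjacent-term ratio: r(k) = \frac{5}{3} * (k-6) / [(k+1)] - rational; roots negated = parameters, x = \frac{5}{3}, C = \frac{8}{5}.

This is \frac{8}{5} * 1F0(-6; -; \frac{5}{3}) in reduced canonical form. Verdict: terminating - upper -6 stops the sum at k = 6; the 7 terms are added exactly. Exact value: \frac{512}{3645}.
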